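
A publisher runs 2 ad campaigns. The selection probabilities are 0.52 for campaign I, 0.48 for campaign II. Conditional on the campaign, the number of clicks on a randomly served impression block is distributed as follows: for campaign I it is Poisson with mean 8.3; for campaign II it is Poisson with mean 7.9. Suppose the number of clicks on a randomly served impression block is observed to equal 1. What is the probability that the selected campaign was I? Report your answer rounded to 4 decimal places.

0.4328

Likelihoods P(X=1 | ·): I: 0.00206269; II: 0.00292887.
Posterior ∝ prior × likelihood. Numerator for I: 0.52·0.00206269 = 0.0010726.
Normalizing constant: 0.52·0.00206269 + 0.48·0.00292887 = 0.00247846.
P(I | observation) = 0.0010726 / 0.00247846 = 0.432769.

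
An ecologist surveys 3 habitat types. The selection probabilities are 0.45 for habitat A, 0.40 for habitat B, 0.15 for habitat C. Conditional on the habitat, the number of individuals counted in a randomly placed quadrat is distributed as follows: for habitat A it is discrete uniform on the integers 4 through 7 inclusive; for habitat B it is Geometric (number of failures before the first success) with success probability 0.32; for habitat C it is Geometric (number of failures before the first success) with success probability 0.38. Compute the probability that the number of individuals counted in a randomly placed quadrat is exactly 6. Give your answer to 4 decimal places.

0.1284

Conditional on each habitat, P(X = 6): A: 0.25; B: 0.0316376; C: 0.0215841.
By total probability, P(X = 6) = 0.45·0.25 + 0.4·0.0316376 + 0.15·0.0215841 = 0.128393.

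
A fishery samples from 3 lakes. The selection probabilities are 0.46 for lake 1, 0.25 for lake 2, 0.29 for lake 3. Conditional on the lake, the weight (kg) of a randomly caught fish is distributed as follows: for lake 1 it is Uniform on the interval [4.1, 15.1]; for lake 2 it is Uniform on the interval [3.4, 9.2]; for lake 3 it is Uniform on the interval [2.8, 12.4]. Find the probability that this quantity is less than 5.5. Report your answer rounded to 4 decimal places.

Conditional on each lake, P(X < 5.5): 1: 0.127273; 2: 0.362069; 3: 0.28125.
By total probability, P(X < 5.5) = 0.46·0.127273 + 0.25·0.362069 + 0.29·0.28125 = 0.230625.

0.2306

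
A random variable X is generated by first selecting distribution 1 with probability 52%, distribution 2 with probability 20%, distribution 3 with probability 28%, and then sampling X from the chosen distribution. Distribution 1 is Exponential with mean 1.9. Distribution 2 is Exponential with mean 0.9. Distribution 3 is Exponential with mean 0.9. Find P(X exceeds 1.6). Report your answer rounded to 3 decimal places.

Conditional on each component, P(X > 1.6): 1: 0.430803; 2: 0.169013; 3: 0.169013.
By total probability, P(X > 1.6) = 0.52·0.430803 + 0.2·0.169013 + 0.28·0.169013 = 0.305144.

0.305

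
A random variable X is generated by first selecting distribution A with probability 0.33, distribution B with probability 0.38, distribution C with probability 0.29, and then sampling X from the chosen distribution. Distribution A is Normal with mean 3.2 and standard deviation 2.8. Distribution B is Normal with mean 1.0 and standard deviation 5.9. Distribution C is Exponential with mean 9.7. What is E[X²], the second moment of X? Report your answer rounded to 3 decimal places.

74.146

For each component E[X²] = Var + (mean)², giving A: 18.08; B: 35.81; C: 188.18.
Overall E[X²] = 0.33·18.08 + 0.38·35.81 + 0.29·188.18 = 74.1464.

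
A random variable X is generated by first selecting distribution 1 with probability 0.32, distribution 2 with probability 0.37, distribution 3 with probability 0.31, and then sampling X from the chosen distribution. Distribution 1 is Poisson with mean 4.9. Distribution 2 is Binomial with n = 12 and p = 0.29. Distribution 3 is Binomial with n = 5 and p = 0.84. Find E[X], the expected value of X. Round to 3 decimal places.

Component means — 1: 4.9; 2: 3.48; 3: 4.2.
E[X] = 0.32·4.9 + 0.37·3.48 + 0.31·4.2 = 4.1576.

4.158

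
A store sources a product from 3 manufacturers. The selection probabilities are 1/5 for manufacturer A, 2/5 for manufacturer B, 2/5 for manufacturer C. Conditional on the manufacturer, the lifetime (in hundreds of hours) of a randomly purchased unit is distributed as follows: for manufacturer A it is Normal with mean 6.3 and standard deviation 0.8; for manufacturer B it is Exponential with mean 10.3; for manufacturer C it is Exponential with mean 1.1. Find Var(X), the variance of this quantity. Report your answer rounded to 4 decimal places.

Per component, A: μ=6.3, E[X²]=40.33; B: μ=10.3, E[X²]=212.18; C: μ=1.1, E[X²]=2.42.
E[X] = 0.2·6.3 + 0.4·10.3 + 0.4·1.1 = 5.82.
E[X²] = 0.2·40.33 + 0.4·212.18 + 0.4·2.42 = 93.906.
Var(X) = E[X²] − (E[X])² = 93.906 − 33.8724 = 60.0336.

60.0336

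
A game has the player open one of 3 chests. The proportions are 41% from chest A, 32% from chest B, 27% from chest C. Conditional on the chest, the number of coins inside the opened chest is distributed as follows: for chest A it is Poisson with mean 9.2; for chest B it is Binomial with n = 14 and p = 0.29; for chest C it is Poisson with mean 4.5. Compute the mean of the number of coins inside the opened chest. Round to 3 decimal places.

Component means — A: 9.2; B: 4.06; C: 4.5.
E[X] = 0.41·9.2 + 0.32·4.06 + 0.27·4.5 = 6.2862.

6.286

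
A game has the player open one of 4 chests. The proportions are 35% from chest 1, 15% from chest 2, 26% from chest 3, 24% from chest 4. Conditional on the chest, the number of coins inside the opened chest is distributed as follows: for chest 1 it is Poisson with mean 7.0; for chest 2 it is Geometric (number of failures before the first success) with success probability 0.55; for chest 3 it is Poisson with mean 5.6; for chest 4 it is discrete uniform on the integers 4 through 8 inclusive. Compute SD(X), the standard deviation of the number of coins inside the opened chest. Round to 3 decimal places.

Per component, 1: μ=7, E[X²]=56; 2: μ=0.818182, E[X²]=2.15702; 3: μ=5.6, E[X²]=36.96; 4: μ=6, E[X²]=38.
E[X] = 0.35·7 + 0.15·0.818182 + 0.26·5.6 + 0.24·6 = 5.46873.
E[X²] = 0.35·56 + 0.15·2.15702 + 0.26·36.96 + 0.24·38 = 38.6532.
Var(X) = E[X²] − (E[X])² = 38.6532 − 29.907 = 8.74618.
SD(X) = √8.74618 = 2.95739.

2.957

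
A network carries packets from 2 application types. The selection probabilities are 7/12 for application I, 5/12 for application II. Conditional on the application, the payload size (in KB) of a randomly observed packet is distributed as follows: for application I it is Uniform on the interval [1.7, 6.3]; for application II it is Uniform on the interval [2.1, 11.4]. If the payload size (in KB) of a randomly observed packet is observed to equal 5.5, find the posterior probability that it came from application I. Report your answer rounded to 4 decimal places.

0.7389

Likelihoods f(5.5 | ·): I: 0.217391; II: 0.107527.
Posterior ∝ prior × likelihood. Numerator for I: 0.583333·0.217391 = 0.126812.
Normalizing constant: 0.583333·0.217391 + 0.416667·0.107527 = 0.171614.
P(I | observation) = 0.126812 / 0.171614 = 0.738933.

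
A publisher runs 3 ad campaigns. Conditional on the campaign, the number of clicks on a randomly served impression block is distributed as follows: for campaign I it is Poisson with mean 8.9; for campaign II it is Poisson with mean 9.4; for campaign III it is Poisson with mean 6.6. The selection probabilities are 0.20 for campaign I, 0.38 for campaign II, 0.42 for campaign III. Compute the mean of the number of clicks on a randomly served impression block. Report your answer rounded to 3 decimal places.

8.124

Component means — I: 8.9; II: 9.4; III: 6.6.
E[X] = 0.2·8.9 + 0.38·9.4 + 0.42·6.6 = 8.124.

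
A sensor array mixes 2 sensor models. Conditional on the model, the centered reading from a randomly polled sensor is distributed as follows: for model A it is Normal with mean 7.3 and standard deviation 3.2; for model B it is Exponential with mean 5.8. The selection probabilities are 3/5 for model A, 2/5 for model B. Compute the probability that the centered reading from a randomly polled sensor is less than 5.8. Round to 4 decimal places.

0.4446

Conditional on each model, P(X < 5.8): A: 0.319624; B: 0.632121.
By total probability, P(X < 5.8) = 0.6·0.319624 + 0.4·0.632121 = 0.444623.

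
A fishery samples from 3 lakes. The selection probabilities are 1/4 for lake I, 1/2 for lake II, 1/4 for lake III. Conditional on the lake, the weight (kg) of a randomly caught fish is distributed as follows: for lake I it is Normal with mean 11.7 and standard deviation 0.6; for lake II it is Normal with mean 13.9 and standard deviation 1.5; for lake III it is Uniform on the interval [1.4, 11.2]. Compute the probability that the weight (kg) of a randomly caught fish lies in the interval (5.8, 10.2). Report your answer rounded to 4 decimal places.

Conditional on each lake, P(5.8 < X < 10.2): I: 0.00620967; II: 0.00681883; III: 0.44898.
By total probability, P(5.8 < X < 10.2) = 0.25·0.00620967 + 0.5·0.00681883 + 0.25·0.44898 = 0.117207.

0.1172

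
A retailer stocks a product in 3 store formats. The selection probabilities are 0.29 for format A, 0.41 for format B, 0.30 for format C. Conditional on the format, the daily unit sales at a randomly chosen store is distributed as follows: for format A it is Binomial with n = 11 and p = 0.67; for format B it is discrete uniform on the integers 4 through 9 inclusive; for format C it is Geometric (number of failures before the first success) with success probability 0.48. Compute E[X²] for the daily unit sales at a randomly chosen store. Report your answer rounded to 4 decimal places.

For each component E[X²] = Var + (mean)², giving A: 56.749; B: 45.1667; C: 3.43056.
Overall E[X²] = 0.29·56.749 + 0.41·45.1667 + 0.3·3.43056 = 36.0047.

36.0047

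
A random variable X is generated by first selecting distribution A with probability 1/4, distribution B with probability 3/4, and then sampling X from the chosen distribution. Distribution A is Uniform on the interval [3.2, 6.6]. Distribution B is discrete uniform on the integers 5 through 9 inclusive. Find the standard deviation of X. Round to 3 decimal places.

1.602

Per component, A: μ=4.9, E[X²]=24.9733; B: μ=7, E[X²]=51.
E[X] = 0.25·4.9 + 0.75·7 = 6.475.
E[X²] = 0.25·24.9733 + 0.75·51 = 44.4933.
Var(X) = E[X²] − (E[X])² = 44.4933 − 41.9256 = 2.56771.
SD(X) = √2.56771 = 1.60241.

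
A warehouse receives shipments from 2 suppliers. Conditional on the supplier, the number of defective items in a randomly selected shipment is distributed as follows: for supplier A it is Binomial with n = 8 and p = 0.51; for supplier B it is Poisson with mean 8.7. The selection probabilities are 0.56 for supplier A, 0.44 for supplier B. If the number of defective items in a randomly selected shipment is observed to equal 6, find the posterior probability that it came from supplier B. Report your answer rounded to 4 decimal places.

Likelihoods P(X=6 | ·): A: 0.118296; B: 0.100328.
Posterior ∝ prior × likelihood. Numerator for B: 0.44·0.100328 = 0.0441442.
Normalizing constant: 0.56·0.118296 + 0.44·0.100328 = 0.11039.
P(B | observation) = 0.0441442 / 0.11039 = 0.399893.

0.3999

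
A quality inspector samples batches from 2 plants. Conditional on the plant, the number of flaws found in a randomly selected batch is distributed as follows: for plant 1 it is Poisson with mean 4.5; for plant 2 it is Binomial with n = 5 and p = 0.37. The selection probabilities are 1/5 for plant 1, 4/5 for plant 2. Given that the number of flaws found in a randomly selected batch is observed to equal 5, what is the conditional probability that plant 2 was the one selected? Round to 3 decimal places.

0.140

Likelihoods P(X=5 | ·): 1: 0.170827; 2: 0.0069344.
Posterior ∝ prior × likelihood. Numerator for 2: 0.8·0.0069344 = 0.00554752.
Normalizing constant: 0.2·0.170827 + 0.8·0.0069344 = 0.0397129.
P(2 | observation) = 0.00554752 / 0.0397129 = 0.139691.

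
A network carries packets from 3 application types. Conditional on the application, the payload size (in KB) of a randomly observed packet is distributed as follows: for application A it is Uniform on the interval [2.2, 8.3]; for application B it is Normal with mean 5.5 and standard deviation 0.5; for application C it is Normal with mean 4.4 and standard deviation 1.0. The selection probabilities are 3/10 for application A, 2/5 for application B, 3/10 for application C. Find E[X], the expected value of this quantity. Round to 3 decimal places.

Component means — A: 5.25; B: 5.5; C: 4.4.
E[X] = 0.3·5.25 + 0.4·5.5 + 0.3·4.4 = 5.095.

5.095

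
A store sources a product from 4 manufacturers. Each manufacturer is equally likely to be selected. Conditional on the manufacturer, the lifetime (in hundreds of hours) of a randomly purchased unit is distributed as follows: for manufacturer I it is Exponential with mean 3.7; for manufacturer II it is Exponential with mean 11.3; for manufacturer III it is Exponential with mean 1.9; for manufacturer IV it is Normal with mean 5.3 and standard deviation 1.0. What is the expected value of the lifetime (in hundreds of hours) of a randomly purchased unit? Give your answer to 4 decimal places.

Component means — I: 3.7; II: 11.3; III: 1.9; IV: 5.3.
E[X] = 0.25·3.7 + 0.25·11.3 + 0.25·1.9 + 0.25·5.3 = 5.55.

5.5500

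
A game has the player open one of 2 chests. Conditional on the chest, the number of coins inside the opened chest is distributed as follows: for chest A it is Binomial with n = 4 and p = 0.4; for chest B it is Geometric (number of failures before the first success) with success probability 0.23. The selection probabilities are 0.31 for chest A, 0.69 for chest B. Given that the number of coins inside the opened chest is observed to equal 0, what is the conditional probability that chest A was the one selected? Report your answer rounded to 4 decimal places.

0.2020

Likelihoods P(X=0 | ·): A: 0.1296; B: 0.23.
Posterior ∝ prior × likelihood. Numerator for A: 0.31·0.1296 = 0.040176.
Normalizing constant: 0.31·0.1296 + 0.69·0.23 = 0.198876.
P(A | observation) = 0.040176 / 0.198876 = 0.202015.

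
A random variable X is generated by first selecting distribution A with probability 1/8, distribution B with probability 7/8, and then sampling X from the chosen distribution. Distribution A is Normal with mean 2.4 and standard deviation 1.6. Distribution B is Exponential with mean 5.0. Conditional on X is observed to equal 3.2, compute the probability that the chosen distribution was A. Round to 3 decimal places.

Likelihoods f(3.2 | ·): A: 0.220041; B: 0.105458.
Posterior ∝ prior × likelihood. Numerator for A: 0.125·0.220041 = 0.0275051.
Normalizing constant: 0.125·0.220041 + 0.875·0.105458 = 0.119781.
P(A | observation) = 0.0275051 / 0.119781 = 0.229628.

0.230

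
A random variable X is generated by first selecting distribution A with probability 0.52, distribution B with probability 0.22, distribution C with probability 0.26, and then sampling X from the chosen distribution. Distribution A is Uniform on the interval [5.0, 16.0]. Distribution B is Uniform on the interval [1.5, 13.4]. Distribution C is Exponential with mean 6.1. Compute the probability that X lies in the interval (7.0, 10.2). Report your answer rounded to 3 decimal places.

Conditional on each component, P(7.0 < X < 10.2): A: 0.290909; B: 0.268908; C: 0.12957.
By total probability, P(7.0 < X < 10.2) = 0.52·0.290909 + 0.22·0.268908 + 0.26·0.12957 = 0.244121.

0.244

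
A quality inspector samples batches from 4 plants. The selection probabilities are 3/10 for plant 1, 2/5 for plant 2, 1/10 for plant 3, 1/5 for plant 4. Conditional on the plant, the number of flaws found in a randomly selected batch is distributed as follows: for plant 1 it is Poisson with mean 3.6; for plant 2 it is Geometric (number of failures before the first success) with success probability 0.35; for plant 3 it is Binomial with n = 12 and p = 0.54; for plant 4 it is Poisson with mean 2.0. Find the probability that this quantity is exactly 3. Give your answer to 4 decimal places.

0.1415

Conditional on each plant, P(X = 3): 1: 0.212469; 2: 0.0961188; 3: 0.0319466; 4: 0.180447.
By total probability, P(X = 3) = 0.3·0.212469 + 0.4·0.0961188 + 0.1·0.0319466 + 0.2·0.180447 = 0.141472.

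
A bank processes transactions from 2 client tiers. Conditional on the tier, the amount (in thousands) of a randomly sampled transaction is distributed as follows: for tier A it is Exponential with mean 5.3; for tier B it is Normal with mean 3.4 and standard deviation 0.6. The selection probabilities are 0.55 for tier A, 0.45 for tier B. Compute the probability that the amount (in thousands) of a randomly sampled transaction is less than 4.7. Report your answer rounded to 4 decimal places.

0.7666

Conditional on each tier, P(X < 4.7): A: 0.588025; B: 0.98487.
By total probability, P(X < 4.7) = 0.55·0.588025 + 0.45·0.98487 = 0.766605.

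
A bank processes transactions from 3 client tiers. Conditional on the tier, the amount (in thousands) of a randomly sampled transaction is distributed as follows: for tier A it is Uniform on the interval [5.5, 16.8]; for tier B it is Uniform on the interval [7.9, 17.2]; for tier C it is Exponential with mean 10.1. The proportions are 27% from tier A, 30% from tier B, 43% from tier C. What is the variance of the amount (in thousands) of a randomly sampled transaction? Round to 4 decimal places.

49.9607

Per component, A: μ=11.15, E[X²]=134.963; B: μ=12.55, E[X²]=164.71; C: μ=10.1, E[X²]=204.02.
E[X] = 0.27·11.15 + 0.3·12.55 + 0.43·10.1 = 11.1185.
E[X²] = 0.27·134.963 + 0.3·164.71 + 0.43·204.02 = 173.582.
Var(X) = E[X²] − (E[X])² = 173.582 − 123.621 = 49.9607.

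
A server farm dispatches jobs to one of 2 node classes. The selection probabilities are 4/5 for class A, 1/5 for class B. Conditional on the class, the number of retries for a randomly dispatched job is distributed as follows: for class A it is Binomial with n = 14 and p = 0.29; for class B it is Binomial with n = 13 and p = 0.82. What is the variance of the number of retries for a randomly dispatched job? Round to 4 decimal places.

9.6594

Per component, A: μ=4.06, E[X²]=19.3662; B: μ=10.66, E[X²]=115.554.
E[X] = 0.8·4.06 + 0.2·10.66 = 5.38.
E[X²] = 0.8·19.3662 + 0.2·115.554 = 38.6038.
Var(X) = E[X²] − (E[X])² = 38.6038 − 28.9444 = 9.65944.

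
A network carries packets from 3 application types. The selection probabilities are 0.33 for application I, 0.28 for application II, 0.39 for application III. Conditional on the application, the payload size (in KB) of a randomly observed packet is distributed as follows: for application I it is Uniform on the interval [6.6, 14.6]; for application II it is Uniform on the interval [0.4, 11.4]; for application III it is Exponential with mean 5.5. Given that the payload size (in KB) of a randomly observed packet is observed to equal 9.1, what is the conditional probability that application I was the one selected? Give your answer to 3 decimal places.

Likelihoods f(9.1 | ·): I: 0.125; II: 0.0909091; III: 0.0347598.
Posterior ∝ prior × likelihood. Numerator for I: 0.33·0.125 = 0.04125.
Normalizing constant: 0.33·0.125 + 0.28·0.0909091 + 0.39·0.0347598 = 0.0802609.
P(I | observation) = 0.04125 / 0.0802609 = 0.513949.

0.514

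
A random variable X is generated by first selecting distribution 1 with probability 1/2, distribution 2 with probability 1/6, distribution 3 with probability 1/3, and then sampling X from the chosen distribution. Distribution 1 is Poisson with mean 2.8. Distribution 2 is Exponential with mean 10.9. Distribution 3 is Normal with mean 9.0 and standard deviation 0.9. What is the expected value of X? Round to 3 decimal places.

Component means — 1: 2.8; 2: 10.9; 3: 9.
E[X] = 0.5·2.8 + 0.166667·10.9 + 0.333333·9 = 6.21667.

6.217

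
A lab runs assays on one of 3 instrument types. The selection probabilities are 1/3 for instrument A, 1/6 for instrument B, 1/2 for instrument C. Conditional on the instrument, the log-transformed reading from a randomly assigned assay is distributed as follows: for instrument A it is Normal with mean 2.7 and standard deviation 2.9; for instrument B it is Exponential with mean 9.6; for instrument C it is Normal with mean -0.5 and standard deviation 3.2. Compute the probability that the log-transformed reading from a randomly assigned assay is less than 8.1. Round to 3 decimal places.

Conditional on each instrument, P(X < 8.1): A: 0.968703; B: 0.569905; C: 0.996401.
By total probability, P(X < 8.1) = 0.333333·0.968703 + 0.166667·0.569905 + 0.5·0.996401 = 0.916086.

0.916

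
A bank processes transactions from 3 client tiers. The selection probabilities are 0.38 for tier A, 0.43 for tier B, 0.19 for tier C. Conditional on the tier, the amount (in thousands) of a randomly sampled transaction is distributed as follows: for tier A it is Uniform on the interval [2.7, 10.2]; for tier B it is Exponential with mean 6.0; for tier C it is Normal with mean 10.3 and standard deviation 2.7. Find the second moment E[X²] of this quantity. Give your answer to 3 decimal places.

70.092

For each component E[X²] = Var + (mean)², giving A: 46.29; B: 72; C: 113.38.
Overall E[X²] = 0.38·46.29 + 0.43·72 + 0.19·113.38 = 70.0924.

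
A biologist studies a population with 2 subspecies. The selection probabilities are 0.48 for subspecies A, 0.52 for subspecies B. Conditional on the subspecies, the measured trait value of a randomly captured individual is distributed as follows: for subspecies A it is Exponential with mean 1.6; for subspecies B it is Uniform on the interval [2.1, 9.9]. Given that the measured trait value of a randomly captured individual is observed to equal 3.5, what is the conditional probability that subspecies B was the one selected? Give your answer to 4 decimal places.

Likelihoods f(3.5 | ·): A: 0.0701231; B: 0.128205.
Posterior ∝ prior × likelihood. Numerator for B: 0.52·0.128205 = 0.0666667.
Normalizing constant: 0.48·0.0701231 + 0.52·0.128205 = 0.100326.
P(B | observation) = 0.0666667 / 0.100326 = 0.664502.

0.6645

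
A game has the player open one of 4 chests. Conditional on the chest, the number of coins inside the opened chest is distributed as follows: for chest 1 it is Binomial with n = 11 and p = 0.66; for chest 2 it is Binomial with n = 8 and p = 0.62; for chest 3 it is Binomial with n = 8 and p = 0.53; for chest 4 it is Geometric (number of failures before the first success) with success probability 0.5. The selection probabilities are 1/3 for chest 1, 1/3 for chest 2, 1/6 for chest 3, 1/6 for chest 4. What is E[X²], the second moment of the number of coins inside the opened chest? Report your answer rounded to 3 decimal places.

For each component E[X²] = Var + (mean)², giving 1: 55.176; 2: 26.4864; 3: 19.9704; 4: 3.
Overall E[X²] = 0.333333·55.176 + 0.333333·26.4864 + 0.166667·19.9704 + 0.166667·3 = 31.0492.

31.049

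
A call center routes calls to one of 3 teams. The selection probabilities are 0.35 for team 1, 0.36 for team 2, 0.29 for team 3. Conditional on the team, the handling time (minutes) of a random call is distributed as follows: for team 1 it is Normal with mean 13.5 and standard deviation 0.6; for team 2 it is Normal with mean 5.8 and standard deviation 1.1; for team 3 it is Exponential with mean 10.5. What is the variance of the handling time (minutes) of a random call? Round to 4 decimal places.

43.2243

Per component, 1: μ=13.5, E[X²]=182.61; 2: μ=5.8, E[X²]=34.85; 3: μ=10.5, E[X²]=220.5.
E[X] = 0.35·13.5 + 0.36·5.8 + 0.29·10.5 = 9.858.
E[X²] = 0.35·182.61 + 0.36·34.85 + 0.29·220.5 = 140.404.
Var(X) = E[X²] − (E[X])² = 140.404 − 97.1802 = 43.2243.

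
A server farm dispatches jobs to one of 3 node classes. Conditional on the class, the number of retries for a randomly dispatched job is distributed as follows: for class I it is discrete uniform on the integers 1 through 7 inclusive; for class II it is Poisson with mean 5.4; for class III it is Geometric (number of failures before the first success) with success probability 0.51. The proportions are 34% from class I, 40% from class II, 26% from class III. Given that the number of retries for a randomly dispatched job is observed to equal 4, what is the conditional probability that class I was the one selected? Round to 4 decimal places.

0.4040

Likelihoods P(X=4 | ·): I: 0.142857; II: 0.16002; III: 0.0294005.
Posterior ∝ prior × likelihood. Numerator for I: 0.34·0.142857 = 0.0485714.
Normalizing constant: 0.34·0.142857 + 0.4·0.16002 + 0.26·0.0294005 = 0.120223.
P(I | observation) = 0.0485714 / 0.120223 = 0.40401.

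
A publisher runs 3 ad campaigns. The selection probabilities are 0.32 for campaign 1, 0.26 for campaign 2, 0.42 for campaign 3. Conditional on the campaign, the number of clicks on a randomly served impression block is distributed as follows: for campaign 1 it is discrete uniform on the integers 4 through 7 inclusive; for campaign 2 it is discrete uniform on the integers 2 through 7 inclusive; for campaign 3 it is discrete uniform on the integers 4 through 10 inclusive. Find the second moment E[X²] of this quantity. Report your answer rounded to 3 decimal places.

38.363

For each component E[X²] = Var + (mean)², giving 1: 31.5; 2: 23.1667; 3: 53.
Overall E[X²] = 0.32·31.5 + 0.26·23.1667 + 0.42·53 = 38.3633.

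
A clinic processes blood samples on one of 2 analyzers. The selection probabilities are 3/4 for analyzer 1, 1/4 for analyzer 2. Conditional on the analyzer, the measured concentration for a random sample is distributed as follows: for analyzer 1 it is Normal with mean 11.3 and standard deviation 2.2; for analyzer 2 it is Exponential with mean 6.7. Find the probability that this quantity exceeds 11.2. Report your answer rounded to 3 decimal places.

Conditional on each analyzer, P(X > 11.2): 1: 0.518127; 2: 0.187938.
By total probability, P(X > 11.2) = 0.75·0.518127 + 0.25·0.187938 = 0.43558.

0.436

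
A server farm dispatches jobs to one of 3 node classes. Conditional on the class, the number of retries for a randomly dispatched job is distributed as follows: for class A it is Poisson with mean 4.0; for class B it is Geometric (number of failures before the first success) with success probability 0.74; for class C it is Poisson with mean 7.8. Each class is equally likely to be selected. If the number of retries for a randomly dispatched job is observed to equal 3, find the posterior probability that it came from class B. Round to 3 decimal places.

0.054

Likelihoods P(X=3 | ·): A: 0.195367; B: 0.0130062; C: 0.0324068.
Posterior ∝ prior × likelihood. Numerator for B: 0.333333·0.0130062 = 0.00433541.
Normalizing constant: 0.333333·0.195367 + 0.333333·0.0130062 + 0.333333·0.0324068 = 0.0802599.
P(B | observation) = 0.00433541 / 0.0802599 = 0.0540172.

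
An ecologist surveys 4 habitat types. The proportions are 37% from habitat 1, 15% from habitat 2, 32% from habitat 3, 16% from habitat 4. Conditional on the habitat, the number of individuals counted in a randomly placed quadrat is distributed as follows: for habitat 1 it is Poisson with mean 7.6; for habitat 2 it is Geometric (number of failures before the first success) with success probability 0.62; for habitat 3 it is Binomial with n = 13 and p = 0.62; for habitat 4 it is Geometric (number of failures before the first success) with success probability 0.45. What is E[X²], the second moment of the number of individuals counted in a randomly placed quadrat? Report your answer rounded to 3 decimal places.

46.830

For each component E[X²] = Var + (mean)², giving 1: 65.36; 2: 1.3642; 3: 68.0264; 4: 4.20988.
Overall E[X²] = 0.37·65.36 + 0.15·1.3642 + 0.32·68.0264 + 0.16·4.20988 = 46.8299.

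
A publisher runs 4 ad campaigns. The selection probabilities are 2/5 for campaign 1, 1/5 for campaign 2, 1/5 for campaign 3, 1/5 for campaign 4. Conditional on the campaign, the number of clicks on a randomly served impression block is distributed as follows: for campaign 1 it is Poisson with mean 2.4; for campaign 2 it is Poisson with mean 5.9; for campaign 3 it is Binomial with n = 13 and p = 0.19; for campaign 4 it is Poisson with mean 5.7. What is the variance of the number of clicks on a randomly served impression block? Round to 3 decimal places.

6.421

Per component, 1: μ=2.4, E[X²]=8.16; 2: μ=5.9, E[X²]=40.71; 3: μ=2.47, E[X²]=8.1016; 4: μ=5.7, E[X²]=38.19.
E[X] = 0.4·2.4 + 0.2·5.9 + 0.2·2.47 + 0.2·5.7 = 3.774.
E[X²] = 0.4·8.16 + 0.2·40.71 + 0.2·8.1016 + 0.2·38.19 = 20.6643.
Var(X) = E[X²] − (E[X])² = 20.6643 − 14.2431 = 6.42124.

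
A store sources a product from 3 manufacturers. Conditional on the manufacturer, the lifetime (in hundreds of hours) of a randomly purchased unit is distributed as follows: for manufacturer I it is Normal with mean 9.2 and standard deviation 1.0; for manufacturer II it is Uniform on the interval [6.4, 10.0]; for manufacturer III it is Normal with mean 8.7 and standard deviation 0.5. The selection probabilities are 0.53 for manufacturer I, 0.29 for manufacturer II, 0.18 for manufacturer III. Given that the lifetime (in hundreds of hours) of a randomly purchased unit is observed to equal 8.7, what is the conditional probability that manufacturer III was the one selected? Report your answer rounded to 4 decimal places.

0.3496

Likelihoods f(8.7 | ·): I: 0.352065; II: 0.277778; III: 0.797885.
Posterior ∝ prior × likelihood. Numerator for III: 0.18·0.797885 = 0.143619.
Normalizing constant: 0.53·0.352065 + 0.29·0.277778 + 0.18·0.797885 = 0.410769.
P(III | observation) = 0.143619 / 0.410769 = 0.349635.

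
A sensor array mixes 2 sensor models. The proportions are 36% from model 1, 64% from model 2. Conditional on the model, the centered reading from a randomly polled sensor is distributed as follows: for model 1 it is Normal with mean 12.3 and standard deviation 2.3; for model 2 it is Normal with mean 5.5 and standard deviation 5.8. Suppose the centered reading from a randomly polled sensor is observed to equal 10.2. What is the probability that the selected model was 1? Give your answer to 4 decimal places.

0.5649

Likelihoods f(10.2 | ·): 1: 0.114329; 2: 0.0495325.
Posterior ∝ prior × likelihood. Numerator for 1: 0.36·0.114329 = 0.0411586.
Normalizing constant: 0.36·0.114329 + 0.64·0.0495325 = 0.0728594.
P(1 | observation) = 0.0411586 / 0.0728594 = 0.564904.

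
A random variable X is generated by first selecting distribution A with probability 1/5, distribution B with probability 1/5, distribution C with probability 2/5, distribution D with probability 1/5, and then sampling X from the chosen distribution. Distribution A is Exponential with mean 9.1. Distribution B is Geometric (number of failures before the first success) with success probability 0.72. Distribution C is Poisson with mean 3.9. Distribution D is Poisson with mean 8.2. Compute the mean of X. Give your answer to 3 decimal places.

Component means — A: 9.1; B: 0.388889; C: 3.9; D: 8.2.
E[X] = 0.2·9.1 + 0.2·0.388889 + 0.4·3.9 + 0.2·8.2 = 5.09778.

5.098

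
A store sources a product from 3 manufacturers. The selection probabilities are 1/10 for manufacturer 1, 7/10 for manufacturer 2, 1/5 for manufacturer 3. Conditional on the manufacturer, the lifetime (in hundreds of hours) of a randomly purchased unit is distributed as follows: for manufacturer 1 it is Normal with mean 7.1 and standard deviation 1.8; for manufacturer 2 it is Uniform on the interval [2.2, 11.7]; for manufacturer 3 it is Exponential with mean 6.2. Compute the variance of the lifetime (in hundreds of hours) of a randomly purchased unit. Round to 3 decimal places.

Per component, 1: μ=7.1, E[X²]=53.65; 2: μ=6.95, E[X²]=55.8233; 3: μ=6.2, E[X²]=76.88.
E[X] = 0.1·7.1 + 0.7·6.95 + 0.2·6.2 = 6.815.
E[X²] = 0.1·53.65 + 0.7·55.8233 + 0.2·76.88 = 59.8173.
Var(X) = E[X²] − (E[X])² = 59.8173 − 46.4442 = 13.3731.

13.373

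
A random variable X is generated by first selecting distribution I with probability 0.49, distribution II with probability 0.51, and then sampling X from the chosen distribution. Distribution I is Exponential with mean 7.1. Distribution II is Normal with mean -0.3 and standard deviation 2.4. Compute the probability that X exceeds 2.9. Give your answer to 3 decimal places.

0.372

Conditional on each component, P(X > 2.9): I: 0.664679; II: 0.0912112.
By total probability, P(X > 2.9) = 0.49·0.664679 + 0.51·0.0912112 = 0.372211.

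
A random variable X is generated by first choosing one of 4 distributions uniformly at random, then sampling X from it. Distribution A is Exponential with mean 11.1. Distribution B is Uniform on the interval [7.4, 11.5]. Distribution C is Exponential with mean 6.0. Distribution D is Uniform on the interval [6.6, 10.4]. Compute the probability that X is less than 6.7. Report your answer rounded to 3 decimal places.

0.288

Conditional on each component, P(X < 6.7): A: 0.453163; B: 0; C: 0.672631; D: 0.0263158.
By total probability, P(X < 6.7) = 0.25·0.453163 + 0.25·0 + 0.25·0.672631 + 0.25·0.0263158 = 0.288027.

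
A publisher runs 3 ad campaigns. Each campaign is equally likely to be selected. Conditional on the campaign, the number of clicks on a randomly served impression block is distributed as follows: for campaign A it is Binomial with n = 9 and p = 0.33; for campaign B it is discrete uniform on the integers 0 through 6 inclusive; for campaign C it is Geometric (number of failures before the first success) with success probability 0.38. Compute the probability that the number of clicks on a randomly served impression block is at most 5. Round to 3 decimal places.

Conditional on each campaign, P(X ≤ 5): A: 0.95959; B: 0.857143; C: 0.9432.
By total probability, P(X ≤ 5) = 0.333333·0.95959 + 0.333333·0.857143 + 0.333333·0.9432 = 0.919978.

0.920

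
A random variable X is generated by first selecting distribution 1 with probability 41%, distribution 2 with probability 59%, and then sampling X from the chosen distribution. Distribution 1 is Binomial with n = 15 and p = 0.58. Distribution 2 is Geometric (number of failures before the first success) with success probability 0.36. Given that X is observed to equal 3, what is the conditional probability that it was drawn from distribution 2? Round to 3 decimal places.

Likelihoods P(X=3 | ·): 1: 0.00267477; 2: 0.0943718.
Posterior ∝ prior × likelihood. Numerator for 2: 0.59·0.0943718 = 0.0556794.
Normalizing constant: 0.41·0.00267477 + 0.59·0.0943718 = 0.056776.
P(2 | observation) = 0.0556794 / 0.056776 = 0.980685.

0.981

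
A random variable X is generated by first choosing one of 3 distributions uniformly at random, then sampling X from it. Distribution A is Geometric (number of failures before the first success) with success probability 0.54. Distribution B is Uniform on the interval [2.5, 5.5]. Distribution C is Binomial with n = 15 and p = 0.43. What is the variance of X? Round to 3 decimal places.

Per component, A: μ=0.851852, E[X²]=2.30316; B: μ=4, E[X²]=16.75; C: μ=6.45, E[X²]=45.279.
E[X] = 0.333333·0.851852 + 0.333333·4 + 0.333333·6.45 = 3.76728.
E[X²] = 0.333333·2.30316 + 0.333333·16.75 + 0.333333·45.279 = 21.4441.
Var(X) = E[X²] − (E[X])² = 21.4441 − 14.1924 = 7.25162.

7.252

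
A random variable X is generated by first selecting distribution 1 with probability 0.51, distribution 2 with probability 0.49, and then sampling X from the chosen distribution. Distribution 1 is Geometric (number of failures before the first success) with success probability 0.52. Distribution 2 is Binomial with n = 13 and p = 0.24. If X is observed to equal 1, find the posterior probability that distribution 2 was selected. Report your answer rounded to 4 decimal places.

0.3084

Likelihoods P(X=1 | ·): 1: 0.2496; 2: 0.115856.
Posterior ∝ prior × likelihood. Numerator for 2: 0.49·0.115856 = 0.0567693.
Normalizing constant: 0.51·0.2496 + 0.49·0.115856 = 0.184065.
P(2 | observation) = 0.0567693 / 0.184065 = 0.308419.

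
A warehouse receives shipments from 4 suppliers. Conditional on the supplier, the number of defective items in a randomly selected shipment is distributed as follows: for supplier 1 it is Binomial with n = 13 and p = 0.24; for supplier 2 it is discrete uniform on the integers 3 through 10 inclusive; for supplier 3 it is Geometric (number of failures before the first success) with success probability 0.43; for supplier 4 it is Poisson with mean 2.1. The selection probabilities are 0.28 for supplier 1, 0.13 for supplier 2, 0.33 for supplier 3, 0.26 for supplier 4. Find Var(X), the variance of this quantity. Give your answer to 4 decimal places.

5.5533

Per component, 1: μ=3.12, E[X²]=12.1056; 2: μ=6.5, E[X²]=47.5; 3: μ=1.32558, E[X²]=4.83991; 4: μ=2.1, E[X²]=6.51.
E[X] = 0.28·3.12 + 0.13·6.5 + 0.33·1.32558 + 0.26·2.1 = 2.70204.
E[X²] = 0.28·12.1056 + 0.13·47.5 + 0.33·4.83991 + 0.26·6.51 = 12.8543.
Var(X) = E[X²] − (E[X])² = 12.8543 − 7.30103 = 5.55331.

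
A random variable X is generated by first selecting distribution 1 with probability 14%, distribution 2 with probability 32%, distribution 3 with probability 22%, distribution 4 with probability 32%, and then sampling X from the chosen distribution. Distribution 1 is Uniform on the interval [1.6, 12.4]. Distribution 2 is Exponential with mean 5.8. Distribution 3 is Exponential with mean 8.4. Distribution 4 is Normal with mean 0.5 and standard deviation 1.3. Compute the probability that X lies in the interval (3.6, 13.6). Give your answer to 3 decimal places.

0.358

Conditional on each component, P(3.6 < X < 13.6): 1: 0.814815; 2: 0.44171; 3: 0.453352; 4: 0.00854849.
By total probability, P(3.6 < X < 13.6) = 0.14·0.814815 + 0.32·0.44171 + 0.22·0.453352 + 0.32·0.00854849 = 0.357894.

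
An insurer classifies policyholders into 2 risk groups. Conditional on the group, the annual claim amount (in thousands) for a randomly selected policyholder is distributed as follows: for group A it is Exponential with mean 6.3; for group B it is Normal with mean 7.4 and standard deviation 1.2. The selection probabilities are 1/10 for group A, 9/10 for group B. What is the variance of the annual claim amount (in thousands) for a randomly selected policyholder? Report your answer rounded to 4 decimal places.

Per component, A: μ=6.3, E[X²]=79.38; B: μ=7.4, E[X²]=56.2.
E[X] = 0.1·6.3 + 0.9·7.4 = 7.29.
E[X²] = 0.1·79.38 + 0.9·56.2 = 58.518.
Var(X) = E[X²] − (E[X])² = 58.518 − 53.1441 = 5.3739.

5.3739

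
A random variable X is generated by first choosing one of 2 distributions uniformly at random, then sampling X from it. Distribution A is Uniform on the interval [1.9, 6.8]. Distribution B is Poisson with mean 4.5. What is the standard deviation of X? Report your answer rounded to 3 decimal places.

1.804

Per component, A: μ=4.35, E[X²]=20.9233; B: μ=4.5, E[X²]=24.75.
E[X] = 0.5·4.35 + 0.5·4.5 = 4.425.
E[X²] = 0.5·20.9233 + 0.5·24.75 = 22.8367.
Var(X) = E[X²] − (E[X])² = 22.8367 − 19.5806 = 3.25604.
SD(X) = √3.25604 = 1.80445.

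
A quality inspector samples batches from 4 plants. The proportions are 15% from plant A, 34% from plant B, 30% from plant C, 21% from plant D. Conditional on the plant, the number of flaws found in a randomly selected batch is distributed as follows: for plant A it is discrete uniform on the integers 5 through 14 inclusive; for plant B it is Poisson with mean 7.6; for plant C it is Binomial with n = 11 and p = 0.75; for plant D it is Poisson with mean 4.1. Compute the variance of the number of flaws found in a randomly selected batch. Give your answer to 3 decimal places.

8.477

Per component, A: μ=9.5, E[X²]=98.5; B: μ=7.6, E[X²]=65.36; C: μ=8.25, E[X²]=70.125; D: μ=4.1, E[X²]=20.91.
E[X] = 0.15·9.5 + 0.34·7.6 + 0.3·8.25 + 0.21·4.1 = 7.345.
E[X²] = 0.15·98.5 + 0.34·65.36 + 0.3·70.125 + 0.21·20.91 = 62.426.
Var(X) = E[X²] − (E[X])² = 62.426 − 53.949 = 8.47697.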